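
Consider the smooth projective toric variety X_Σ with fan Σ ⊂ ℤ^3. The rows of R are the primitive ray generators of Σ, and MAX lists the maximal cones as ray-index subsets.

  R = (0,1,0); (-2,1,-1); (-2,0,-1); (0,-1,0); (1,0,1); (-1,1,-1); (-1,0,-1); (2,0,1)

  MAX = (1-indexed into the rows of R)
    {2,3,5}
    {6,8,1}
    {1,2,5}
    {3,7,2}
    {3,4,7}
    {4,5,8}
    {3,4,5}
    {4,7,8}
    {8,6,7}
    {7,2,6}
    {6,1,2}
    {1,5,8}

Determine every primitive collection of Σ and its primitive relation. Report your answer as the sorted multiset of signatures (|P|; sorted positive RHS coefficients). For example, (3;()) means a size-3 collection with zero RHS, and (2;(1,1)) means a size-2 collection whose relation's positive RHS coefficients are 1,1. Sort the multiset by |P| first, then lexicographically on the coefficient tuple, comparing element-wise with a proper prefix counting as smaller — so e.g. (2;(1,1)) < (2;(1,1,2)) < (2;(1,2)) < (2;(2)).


10 collections generate NE(X_Σ); each relation:

  P = {1,4}:  v_{1} + v_{4} = 0 — sig = (2;())
  P = {3,8}:  v_{3} + v_{8} = 0 — sig = (2;())
  P = {5,7}:  v_{5} + v_{7} = 0 — sig = (2;())
  P = {1,3}:  v_{1} + v_{3} = v_{2} — sig = (2;(1))
  P = {1,7}:  v_{1} + v_{7} = v_{6} — sig = (2;(1))
  P = {2,4}:  v_{2} + v_{4} = v_{3} — sig = (2;(1))
  P = {2,8}:  v_{2} + v_{8} = v_{1} — sig = (2;(1))
  P = {4,6}:  v_{4} + v_{6} = v_{7} — sig = (2;(1))
  P = {5,6}:  v_{5} + v_{6} = v_{1} — sig = (2;(1))
  P = {3,6}:  v_{3} + v_{6} = v_{2} + v_{7} — sig = (2;(1,1))

Hence PRS(X_Σ) =
{ (2;()) ×3,  (2;(1)) ×6,  (2;(1,1)) }


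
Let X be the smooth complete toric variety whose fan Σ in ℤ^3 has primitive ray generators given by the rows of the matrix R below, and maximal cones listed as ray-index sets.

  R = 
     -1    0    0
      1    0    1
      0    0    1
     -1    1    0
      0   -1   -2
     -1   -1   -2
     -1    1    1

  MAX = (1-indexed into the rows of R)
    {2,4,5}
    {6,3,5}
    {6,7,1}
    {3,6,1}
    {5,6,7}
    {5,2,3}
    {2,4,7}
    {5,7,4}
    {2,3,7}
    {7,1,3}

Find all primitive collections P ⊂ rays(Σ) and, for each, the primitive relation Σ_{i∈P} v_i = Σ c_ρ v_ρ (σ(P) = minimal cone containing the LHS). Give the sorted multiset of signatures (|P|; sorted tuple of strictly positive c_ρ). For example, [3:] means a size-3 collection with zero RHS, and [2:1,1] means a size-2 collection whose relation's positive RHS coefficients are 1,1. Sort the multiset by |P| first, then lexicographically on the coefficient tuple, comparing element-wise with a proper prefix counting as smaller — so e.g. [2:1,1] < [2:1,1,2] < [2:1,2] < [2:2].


Minimal non-faces — 9 found among 7 rays, 10 max cones:

  • {1,2}:  v_{1} + v_{2} = v_{3}  →  sig = [2:1]
  • {1,5}:  v_{1} + v_{5} = v_{6}  →  sig = [2:1]
  • {3,4}:  v_{3} + v_{4} = v_{7}  →  sig = [2:1]
  • {2,6}:  v_{2} + v_{6} = v_{3} + v_{5}  →  sig = [2:1,1]
  • {1,4}:  v_{1} + v_{4} = v_{5} + 2·v_{7}  →  sig = [2:1,2]
  • {4,6}:  v_{4} + v_{6} = 2·v_{5} + 2·v_{7}  →  sig = [2:2,2]
  • {2,5,7}:  v_{2} + v_{5} + v_{7} = 0  →  sig = [3:]
  • {3,5,7}:  v_{3} + v_{5} + v_{7} = v_{1}  →  sig = [3:1]
  • {3,6,7}:  v_{3} + v_{6} + v_{7} = 2·v_{1}  →  sig = [3:2]

Sorted signature multiset PRS(X):
{ [2:1] ×3,  [2:1,1],  [2:1,2],  [2:2,2],  [3:],  [3:1],  [3:2] }


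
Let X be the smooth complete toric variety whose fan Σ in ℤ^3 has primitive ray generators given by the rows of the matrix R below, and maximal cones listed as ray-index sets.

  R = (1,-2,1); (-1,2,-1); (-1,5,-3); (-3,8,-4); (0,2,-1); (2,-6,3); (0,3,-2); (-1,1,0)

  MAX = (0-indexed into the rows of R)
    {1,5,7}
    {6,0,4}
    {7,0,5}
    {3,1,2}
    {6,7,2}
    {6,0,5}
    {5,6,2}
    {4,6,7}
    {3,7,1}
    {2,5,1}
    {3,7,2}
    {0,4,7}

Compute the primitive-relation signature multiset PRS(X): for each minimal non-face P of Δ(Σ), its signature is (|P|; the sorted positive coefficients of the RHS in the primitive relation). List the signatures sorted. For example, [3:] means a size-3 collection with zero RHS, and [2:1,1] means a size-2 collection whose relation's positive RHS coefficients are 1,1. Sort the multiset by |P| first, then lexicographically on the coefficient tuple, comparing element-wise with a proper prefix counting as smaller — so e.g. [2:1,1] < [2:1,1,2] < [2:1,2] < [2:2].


Σ has 14 primitive collections:

  {0,1}:  v_{0} + v_{1} = 0  ⟹  sig = [2:]
  {0,2}:  v_{0} + v_{2} = v_{6}  ⟹  sig = [2:1]
  {1,6}:  v_{1} + v_{6} = v_{2}  ⟹  sig = [2:1]
  {3,5}:  v_{3} + v_{5} = v_{1}  ⟹  sig = [2:1]
  {0,3}:  v_{0} + v_{3} = v_{2} + v_{7}  ⟹  sig = [2:1,1]
  {1,4}:  v_{1} + v_{4} = v_{6} + v_{7}  ⟹  sig = [2:1,1]
  {3,4}:  v_{3} + v_{4} = v_{2} + v_{6} + 2·v_{7}  ⟹  sig = [2:1,1,2]
  {2,4}:  v_{2} + v_{4} = 2·v_{6} + v_{7}  ⟹  sig = [2:1,2]
  {3,6}:  v_{3} + v_{6} = 2·v_{2} + v_{7}  ⟹  sig = [2:1,2]
  {4,5}:  v_{4} + v_{5} = 2·v_{0}  ⟹  sig = [2:2]
  {2,5,7}:  v_{2} + v_{5} + v_{7} = 0  ⟹  sig = [3:]
  {0,6,7}:  v_{0} + v_{6} + v_{7} = v_{4}  ⟹  sig = [3:1]
  {1,2,7}:  v_{1} + v_{2} + v_{7} = v_{3}  ⟹  sig = [3:1]
  {5,6,7}:  v_{5} + v_{6} + v_{7} = v_{0}  ⟹  sig = [3:1]

Signatures (|P|; sorted positive RHS coefficients), sorted:
[[2:], [2:1], [2:1], [2:1], [2:1,1], [2:1,1], [2:1,1,2], [2:1,2], [2:1,2], [2:2], [3:], [3:1], [3:1], [3:1]]


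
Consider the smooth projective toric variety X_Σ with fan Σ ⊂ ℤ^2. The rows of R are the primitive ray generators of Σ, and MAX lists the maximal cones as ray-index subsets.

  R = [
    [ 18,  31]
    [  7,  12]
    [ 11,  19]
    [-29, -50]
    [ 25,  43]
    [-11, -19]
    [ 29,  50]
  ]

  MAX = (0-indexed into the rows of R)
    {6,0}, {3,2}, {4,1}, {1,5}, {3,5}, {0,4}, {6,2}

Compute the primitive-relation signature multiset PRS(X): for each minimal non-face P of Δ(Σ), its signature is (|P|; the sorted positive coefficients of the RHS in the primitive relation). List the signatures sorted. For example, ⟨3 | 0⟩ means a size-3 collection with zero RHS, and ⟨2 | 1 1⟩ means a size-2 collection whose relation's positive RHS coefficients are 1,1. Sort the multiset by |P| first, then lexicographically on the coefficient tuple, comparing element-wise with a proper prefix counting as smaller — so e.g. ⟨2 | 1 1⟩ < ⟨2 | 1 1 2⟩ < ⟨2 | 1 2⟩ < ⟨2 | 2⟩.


|primitive collections| = 14. Relations:

  {2,5}:  v_{2} + v_{5} = 0  ⟹  sig = ⟨2 | 0⟩
  {3,6}:  v_{3} + v_{6} = 0  ⟹  sig = ⟨2 | 0⟩
  {0,1}:  v_{0} + v_{1} = v_{4}  ⟹  sig = ⟨2 | 1⟩
  {0,2}:  v_{0} + v_{2} = v_{6}  ⟹  sig = ⟨2 | 1⟩
  {0,3}:  v_{0} + v_{3} = v_{5}  ⟹  sig = ⟨2 | 1⟩
  {0,5}:  v_{0} + v_{5} = v_{1}  ⟹  sig = ⟨2 | 1⟩
  {1,2}:  v_{1} + v_{2} = v_{0}  ⟹  sig = ⟨2 | 1⟩
  {5,6}:  v_{5} + v_{6} = v_{0}  ⟹  sig = ⟨2 | 1⟩
  {3,4}:  v_{3} + v_{4} = v_{1} + v_{5}  ⟹  sig = ⟨2 | 1 1⟩
  {1,3}:  v_{1} + v_{3} = 2·v_{5}  ⟹  sig = ⟨2 | 2⟩
  {1,6}:  v_{1} + v_{6} = 2·v_{0}  ⟹  sig = ⟨2 | 2⟩
  {2,4}:  v_{2} + v_{4} = 2·v_{0}  ⟹  sig = ⟨2 | 2⟩
  {4,5}:  v_{4} + v_{5} = 2·v_{1}  ⟹  sig = ⟨2 | 2⟩
  {4,6}:  v_{4} + v_{6} = 3·v_{0}  ⟹  sig = ⟨2 | 3⟩

so the primitive-relation signature multiset is
{ ⟨2 | 0⟩ ×2,  ⟨2 | 1⟩ ×6,  ⟨2 | 1 1⟩,  ⟨2 | 2⟩ ×4,  ⟨2 | 3⟩ }


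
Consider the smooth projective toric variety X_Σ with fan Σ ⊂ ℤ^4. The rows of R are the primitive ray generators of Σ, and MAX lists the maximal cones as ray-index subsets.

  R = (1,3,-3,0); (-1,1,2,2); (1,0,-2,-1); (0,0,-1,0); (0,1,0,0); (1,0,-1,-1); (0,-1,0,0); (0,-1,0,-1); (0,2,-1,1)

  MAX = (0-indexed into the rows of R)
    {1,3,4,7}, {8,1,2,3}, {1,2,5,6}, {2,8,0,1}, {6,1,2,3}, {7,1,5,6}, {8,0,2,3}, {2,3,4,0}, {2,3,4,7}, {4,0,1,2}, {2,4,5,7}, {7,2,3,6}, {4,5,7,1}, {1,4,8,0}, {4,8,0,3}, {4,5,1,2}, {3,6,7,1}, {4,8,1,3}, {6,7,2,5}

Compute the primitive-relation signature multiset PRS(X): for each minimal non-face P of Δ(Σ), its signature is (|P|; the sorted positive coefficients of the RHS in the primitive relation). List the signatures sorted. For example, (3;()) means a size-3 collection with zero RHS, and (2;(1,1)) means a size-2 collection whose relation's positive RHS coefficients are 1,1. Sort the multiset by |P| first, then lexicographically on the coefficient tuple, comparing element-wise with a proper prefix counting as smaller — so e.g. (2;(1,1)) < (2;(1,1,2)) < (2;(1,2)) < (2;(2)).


Minimal non-faces — 12 found among 9 rays, 19 max cones:

  P={4,6}:  v_{4} + v_{6} = 0  so sig = (2;())
  P={3,5}:  v_{3} + v_{5} = v_{2}  so sig = (2;(1))
  P={0,6}:  v_{0} + v_{6} = v_{2} + v_{8}  so sig = (2;(1,1))
  P={7,8}:  v_{7} + v_{8} = v_{3} + v_{4}  so sig = (2;(1,1))
  P={6,8}:  v_{6} + v_{8} = v_{1} + v_{2} + v_{3}  so sig = (2;(1,1,1))
  P={0,7}:  v_{0} + v_{7} = v_{2} + v_{3} + 2·v_{4}  so sig = (2;(1,1,2))
  P={5,8}:  v_{5} + v_{8} = v_{1} + 2·v_{2} + v_{4}  so sig = (2;(1,1,2))
  P={0,5}:  v_{0} + v_{5} = v_{1} + 3·v_{2} + 2·v_{4}  so sig = (2;(1,2,3))
  P={1,2,7}:  v_{1} + v_{2} + v_{7} = 0  so sig = (3;())
  P={2,4,8}:  v_{2} + v_{4} + v_{8} = v_{0}  so sig = (3;(1))
  P={0,1,3}:  v_{0} + v_{1} + v_{3} = 2·v_{8}  so sig = (3;(2))
  P={1,2,3,4}:  v_{1} + v_{2} + v_{3} + v_{4} = v_{8}  so sig = (4;(1))

Signatures (|P|; sorted positive RHS coefficients), sorted:
    (2;())
    (2;(1))
    (2;(1,1))
    (2;(1,1))
    (2;(1,1,1))
    (2;(1,1,2))
    (2;(1,1,2))
    (2;(1,2,3))
    (3;())
    (3;(1))
    (3;(2))
    (4;(1))


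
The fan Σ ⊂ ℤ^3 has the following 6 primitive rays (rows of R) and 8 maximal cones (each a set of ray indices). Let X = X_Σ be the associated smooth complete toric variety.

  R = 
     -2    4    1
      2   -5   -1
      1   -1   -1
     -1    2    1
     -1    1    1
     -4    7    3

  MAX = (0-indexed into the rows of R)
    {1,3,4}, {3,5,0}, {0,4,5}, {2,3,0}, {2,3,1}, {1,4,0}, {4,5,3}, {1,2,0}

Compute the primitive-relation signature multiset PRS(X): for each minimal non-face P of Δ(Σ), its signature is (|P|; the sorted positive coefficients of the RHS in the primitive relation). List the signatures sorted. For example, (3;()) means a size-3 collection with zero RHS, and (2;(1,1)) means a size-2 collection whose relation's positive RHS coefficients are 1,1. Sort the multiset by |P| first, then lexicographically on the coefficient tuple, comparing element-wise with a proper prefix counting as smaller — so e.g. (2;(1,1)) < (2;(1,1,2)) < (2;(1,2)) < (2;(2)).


The 5 primitive collections of Σ (r=6, n=3):

  {2,4}:  v_{2} + v_{4} = 0 ; sig = (2;())
  {2,5}:  v_{2} + v_{5} = v_{0} + v_{3} ; sig = (2;(1,1))
  {1,5}:  v_{1} + v_{5} = 2·v_{4} ; sig = (2;(2))
  {0,1,3}:  v_{0} + v_{1} + v_{3} = v_{4} ; sig = (3;(1))
  {0,3,4}:  v_{0} + v_{3} + v_{4} = v_{5} ; sig = (3;(1))

Signatures (|P|; sorted positive RHS coefficients), sorted:
{ (2;()),  (2;(1,1)),  (2;(2)),  (3;(1)) ×2 }


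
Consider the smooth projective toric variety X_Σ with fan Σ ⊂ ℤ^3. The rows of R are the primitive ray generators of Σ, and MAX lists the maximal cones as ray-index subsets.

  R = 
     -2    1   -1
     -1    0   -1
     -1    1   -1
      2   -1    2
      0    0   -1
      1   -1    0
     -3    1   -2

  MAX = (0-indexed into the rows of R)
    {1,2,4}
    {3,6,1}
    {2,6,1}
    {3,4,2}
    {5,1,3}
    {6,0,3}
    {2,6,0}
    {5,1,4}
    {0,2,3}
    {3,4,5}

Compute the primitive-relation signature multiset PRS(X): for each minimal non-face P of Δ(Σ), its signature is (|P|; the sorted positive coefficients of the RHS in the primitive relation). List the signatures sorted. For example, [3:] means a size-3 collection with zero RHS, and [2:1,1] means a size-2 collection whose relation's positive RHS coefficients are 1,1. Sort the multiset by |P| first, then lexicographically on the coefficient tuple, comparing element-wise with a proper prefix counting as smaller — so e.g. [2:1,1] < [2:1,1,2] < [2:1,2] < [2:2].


9 minimal non-faces of Δ(Σ) (on 7 rays):

  P={0,1}:  v_{0} + v_{1} = v_{6} — sig = [2:1]
  P={0,5}:  v_{0} + v_{5} = v_{1} — sig = [2:1]
  P={2,5}:  v_{2} + v_{5} = v_{4} — sig = [2:1]
  P={0,4}:  v_{0} + v_{4} = v_{1} + v_{2} — sig = [2:1,1]
  P={4,6}:  v_{4} + v_{6} = 2·v_{1} + v_{2} — sig = [2:1,2]
  P={5,6}:  v_{5} + v_{6} = 2·v_{1} — sig = [2:2]
  P={1,2,3}:  v_{1} + v_{2} + v_{3} = 0 — sig = [3:]
  P={1,3,4}:  v_{1} + v_{3} + v_{4} = v_{5} — sig = [3:1]
  P={2,3,6}:  v_{2} + v_{3} + v_{6} = v_{0} — sig = [3:1]

Sorted signature multiset PRS(X):
    |P|=2: 6 collections, coeffs (1), (1), (1), (1,1), (1,2), (2)
    |P|=3: 3 collections, coeffs (), (1), (1)


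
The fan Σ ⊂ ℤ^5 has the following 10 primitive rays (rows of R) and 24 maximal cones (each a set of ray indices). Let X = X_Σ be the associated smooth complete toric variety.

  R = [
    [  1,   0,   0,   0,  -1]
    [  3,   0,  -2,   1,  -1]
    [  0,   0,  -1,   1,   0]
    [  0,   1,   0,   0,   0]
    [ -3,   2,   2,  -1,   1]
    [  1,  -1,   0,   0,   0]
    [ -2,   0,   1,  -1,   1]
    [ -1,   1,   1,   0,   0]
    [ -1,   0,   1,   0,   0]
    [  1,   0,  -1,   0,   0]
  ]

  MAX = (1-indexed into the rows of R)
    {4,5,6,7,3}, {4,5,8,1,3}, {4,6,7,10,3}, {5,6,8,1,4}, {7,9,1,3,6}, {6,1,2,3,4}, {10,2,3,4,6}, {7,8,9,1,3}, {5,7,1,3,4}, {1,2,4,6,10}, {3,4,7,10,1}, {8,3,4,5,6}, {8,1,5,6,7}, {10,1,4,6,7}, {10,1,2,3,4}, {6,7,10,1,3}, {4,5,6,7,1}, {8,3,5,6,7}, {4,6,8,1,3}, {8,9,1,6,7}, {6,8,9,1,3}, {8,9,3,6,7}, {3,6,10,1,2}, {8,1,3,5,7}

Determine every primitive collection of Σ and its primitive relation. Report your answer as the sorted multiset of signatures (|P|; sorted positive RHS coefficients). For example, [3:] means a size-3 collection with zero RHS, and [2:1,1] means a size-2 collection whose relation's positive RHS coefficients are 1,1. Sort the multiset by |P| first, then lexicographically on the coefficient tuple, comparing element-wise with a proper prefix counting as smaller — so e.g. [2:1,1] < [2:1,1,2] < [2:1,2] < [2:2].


14 minimal non-faces of Δ(Σ) (on 10 rays):

  {9,10}:  v_{9} + v_{10} = 0  ⇒ sig = [2:]
  {2,7}:  v_{2} + v_{7} = v_{10}  ⇒ sig = [2:1]
  {4,9}:  v_{4} + v_{9} = v_{8}  ⇒ sig = [2:1]
  {8,10}:  v_{8} + v_{10} = v_{4}  ⇒ sig = [2:1]
  {2,9}:  v_{2} + v_{9} = v_{1} + v_{3} + v_{4} + v_{6}  ⇒ sig = [2:1,1,1,1]
  {2,8}:  v_{2} + v_{8} = v_{1} + v_{3} + 2·v_{4} + v_{6}  ⇒ sig = [2:1,1,1,2]
  {5,9}:  v_{5} + v_{9} = v_{7} + 2·v_{8}  ⇒ sig = [2:1,2]
  {5,10}:  v_{5} + v_{10} = 2·v_{4} + v_{7}  ⇒ sig = [2:1,2]
  {2,5}:  v_{2} + v_{5} = 2·v_{4}  ⇒ sig = [2:2]
  {4,7,8}:  v_{4} + v_{7} + v_{8} = v_{5}  ⇒ sig = [3:1]
  {1,3,5,6}:  v_{1} + v_{3} + v_{5} + v_{6} = v_{8}  ⇒ sig = [4:1]
  {1,3,4,6,7}:  v_{1} + v_{3} + v_{4} + v_{6} + v_{7} = 0  ⇒ sig = [5:]
  {1,3,4,6,10}:  v_{1} + v_{3} + v_{4} + v_{6} + v_{10} = v_{2}  ⇒ sig = [5:1]
  {1,3,6,7,8}:  v_{1} + v_{3} + v_{6} + v_{7} + v_{8} = v_{9}  ⇒ sig = [5:1]

Hence PRS(X_Σ) =
[[2:], [2:1], [2:1], [2:1], [2:1,1,1,1], [2:1,1,1,2], [2:1,2], [2:1,2], [2:2], [3:1], [4:1], [5:], [5:1], [5:1]]


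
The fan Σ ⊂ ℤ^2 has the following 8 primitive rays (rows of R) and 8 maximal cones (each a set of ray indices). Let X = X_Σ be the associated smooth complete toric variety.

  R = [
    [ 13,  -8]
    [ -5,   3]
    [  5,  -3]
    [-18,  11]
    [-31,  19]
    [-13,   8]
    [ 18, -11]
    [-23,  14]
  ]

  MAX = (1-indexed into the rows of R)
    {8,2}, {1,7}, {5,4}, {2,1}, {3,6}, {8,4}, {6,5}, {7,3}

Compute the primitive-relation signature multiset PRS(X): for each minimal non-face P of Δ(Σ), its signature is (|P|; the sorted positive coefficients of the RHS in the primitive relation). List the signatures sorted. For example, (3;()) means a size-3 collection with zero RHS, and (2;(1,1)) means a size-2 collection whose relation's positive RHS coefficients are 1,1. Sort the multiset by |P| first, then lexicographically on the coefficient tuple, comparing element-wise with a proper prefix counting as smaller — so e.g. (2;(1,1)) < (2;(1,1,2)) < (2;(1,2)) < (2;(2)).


20 minimal non-faces of Δ(Σ) (on 8 rays):

  P={1,6}:  v_{1} + v_{6} = 0 ; sig = (2;())
  P={2,3}:  v_{2} + v_{3} = 0 ; sig = (2;())
  P={4,7}:  v_{4} + v_{7} = 0 ; sig = (2;())
  P={1,3}:  v_{1} + v_{3} = v_{7} ; sig = (2;(1))
  P={1,4}:  v_{1} + v_{4} = v_{2} ; sig = (2;(1))
  P={1,5}:  v_{1} + v_{5} = v_{4} ; sig = (2;(1))
  P={2,4}:  v_{2} + v_{4} = v_{8} ; sig = (2;(1))
  P={2,6}:  v_{2} + v_{6} = v_{4} ; sig = (2;(1))
  P={2,7}:  v_{2} + v_{7} = v_{1} ; sig = (2;(1))
  P={3,4}:  v_{3} + v_{4} = v_{6} ; sig = (2;(1))
  P={3,8}:  v_{3} + v_{8} = v_{4} ; sig = (2;(1))
  P={4,6}:  v_{4} + v_{6} = v_{5} ; sig = (2;(1))
  P={5,7}:  v_{5} + v_{7} = v_{6} ; sig = (2;(1))
  P={6,7}:  v_{6} + v_{7} = v_{3} ; sig = (2;(1))
  P={7,8}:  v_{7} + v_{8} = v_{2} ; sig = (2;(1))
  P={1,8}:  v_{1} + v_{8} = 2·v_{2} ; sig = (2;(2))
  P={2,5}:  v_{2} + v_{5} = 2·v_{4} ; sig = (2;(2))
  P={3,5}:  v_{3} + v_{5} = 2·v_{6} ; sig = (2;(2))
  P={6,8}:  v_{6} + v_{8} = 2·v_{4} ; sig = (2;(2))
  P={5,8}:  v_{5} + v_{8} = 3·v_{4} ; sig = (2;(3))

Hence PRS(X_Σ) =
    (2;())
    (2;())
    (2;())
    (2;(1))
    (2;(1))
    (2;(1))
    (2;(1))
    (2;(1))
    (2;(1))
    (2;(1))
    (2;(1))
    (2;(1))
    (2;(1))
    (2;(1))
    (2;(1))
    (2;(2))
    (2;(2))
    (2;(2))
    (2;(2))
    (2;(3))


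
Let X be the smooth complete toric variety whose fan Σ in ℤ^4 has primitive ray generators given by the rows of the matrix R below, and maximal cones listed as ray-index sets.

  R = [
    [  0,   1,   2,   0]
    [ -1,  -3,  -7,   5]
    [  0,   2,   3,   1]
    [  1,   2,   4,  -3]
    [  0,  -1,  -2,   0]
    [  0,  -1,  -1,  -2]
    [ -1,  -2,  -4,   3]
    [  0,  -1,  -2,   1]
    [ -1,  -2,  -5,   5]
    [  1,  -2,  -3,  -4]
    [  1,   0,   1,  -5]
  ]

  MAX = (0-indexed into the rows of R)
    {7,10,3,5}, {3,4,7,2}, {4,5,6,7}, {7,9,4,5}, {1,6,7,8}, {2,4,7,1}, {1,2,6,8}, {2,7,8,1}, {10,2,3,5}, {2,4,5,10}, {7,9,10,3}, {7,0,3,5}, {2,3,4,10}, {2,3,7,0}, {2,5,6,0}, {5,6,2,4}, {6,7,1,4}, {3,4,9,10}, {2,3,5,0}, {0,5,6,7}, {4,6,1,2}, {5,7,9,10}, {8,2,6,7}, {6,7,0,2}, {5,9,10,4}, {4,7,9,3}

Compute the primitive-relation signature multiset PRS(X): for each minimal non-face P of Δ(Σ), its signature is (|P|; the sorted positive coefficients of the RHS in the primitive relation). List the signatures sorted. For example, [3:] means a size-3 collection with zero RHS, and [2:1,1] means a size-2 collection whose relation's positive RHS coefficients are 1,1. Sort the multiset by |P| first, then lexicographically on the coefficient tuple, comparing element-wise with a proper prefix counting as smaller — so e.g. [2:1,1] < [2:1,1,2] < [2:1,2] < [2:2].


25 minimal non-faces of Δ(Σ) (on 11 rays):

  P = {0,4}:  v_{0} + v_{4} = 0  ⇒ sig = [2:]
  P = {3,6}:  v_{3} + v_{6} = 0  ⇒ sig = [2:]
  P = {0,1}:  v_{0} + v_{1} = v_{8}  ⇒ sig = [2:1]
  P = {4,8}:  v_{4} + v_{8} = v_{1}  ⇒ sig = [2:1]
  P = {0,9}:  v_{0} + v_{9} = v_{7} + v_{10}  ⇒ sig = [2:1,1]
  P = {0,10}:  v_{0} + v_{10} = v_{3} + v_{5}  ⇒ sig = [2:1,1]
  P = {5,8}:  v_{5} + v_{8} = v_{4} + v_{6}  ⇒ sig = [2:1,1]
  P = {6,10}:  v_{6} + v_{10} = v_{4} + v_{5}  ⇒ sig = [2:1,1]
  P = {0,8}:  v_{0} + v_{8} = v_{2} + v_{6} + v_{7}  ⇒ sig = [2:1,1,1]
  P = {3,8}:  v_{3} + v_{8} = v_{2} + v_{4} + v_{7}  ⇒ sig = [2:1,1,1]
  P = {1,3}:  v_{1} + v_{3} = v_{2} + 2·v_{4} + v_{7}  ⇒ sig = [2:1,1,2]
  P = {6,9}:  v_{6} + v_{9} = 2·v_{4} + v_{5} + v_{7}  ⇒ sig = [2:1,1,2]
  P = {1,5}:  v_{1} + v_{5} = 2·v_{4} + v_{6}  ⇒ sig = [2:1,2]
  P = {2,9}:  v_{2} + v_{9} = v_{3} + 2·v_{4}  ⇒ sig = [2:1,2]
  P = {8,9}:  v_{8} + v_{9} = 3·v_{4} + v_{7}  ⇒ sig = [2:1,3]
  P = {1,9}:  v_{1} + v_{9} = 4·v_{4} + v_{7}  ⇒ sig = [2:1,4]
  P = {8,10}:  v_{8} + v_{10} = 2·v_{4}  ⇒ sig = [2:2]
  P = {1,10}:  v_{1} + v_{10} = 3·v_{4}  ⇒ sig = [2:3]
  P = {2,5,7}:  v_{2} + v_{5} + v_{7} = 0  ⇒ sig = [3:]
  P = {3,4,5}:  v_{3} + v_{4} + v_{5} = v_{10}  ⇒ sig = [3:1]
  P = {4,7,10}:  v_{4} + v_{7} + v_{10} = v_{9}  ⇒ sig = [3:1]
  P = {2,7,10}:  v_{2} + v_{7} + v_{10} = v_{3} + v_{4}  ⇒ sig = [3:1,1]
  P = {3,5,9}:  v_{3} + v_{5} + v_{9} = v_{7} + 2·v_{10}  ⇒ sig = [3:1,2]
  P = {2,4,6,7}:  v_{2} + v_{4} + v_{6} + v_{7} = v_{8}  ⇒ sig = [4:1]
  P = {1,2,6,7}:  v_{1} + v_{2} + v_{6} + v_{7} = 2·v_{8}  ⇒ sig = [4:2]

Signatures (|P|; sorted positive RHS coefficients), sorted:
    [2:]
    [2:]
    [2:1]
    [2:1]
    [2:1,1]
    [2:1,1]
    [2:1,1]
    [2:1,1]
    [2:1,1,1]
    [2:1,1,1]
    [2:1,1,2]
    [2:1,1,2]
    [2:1,2]
    [2:1,2]
    [2:1,3]
    [2:1,4]
    [2:2]
    [2:3]
    [3:]
    [3:1]
    [3:1]
    [3:1,1]
    [3:1,2]
    [4:1]
    [4:2]


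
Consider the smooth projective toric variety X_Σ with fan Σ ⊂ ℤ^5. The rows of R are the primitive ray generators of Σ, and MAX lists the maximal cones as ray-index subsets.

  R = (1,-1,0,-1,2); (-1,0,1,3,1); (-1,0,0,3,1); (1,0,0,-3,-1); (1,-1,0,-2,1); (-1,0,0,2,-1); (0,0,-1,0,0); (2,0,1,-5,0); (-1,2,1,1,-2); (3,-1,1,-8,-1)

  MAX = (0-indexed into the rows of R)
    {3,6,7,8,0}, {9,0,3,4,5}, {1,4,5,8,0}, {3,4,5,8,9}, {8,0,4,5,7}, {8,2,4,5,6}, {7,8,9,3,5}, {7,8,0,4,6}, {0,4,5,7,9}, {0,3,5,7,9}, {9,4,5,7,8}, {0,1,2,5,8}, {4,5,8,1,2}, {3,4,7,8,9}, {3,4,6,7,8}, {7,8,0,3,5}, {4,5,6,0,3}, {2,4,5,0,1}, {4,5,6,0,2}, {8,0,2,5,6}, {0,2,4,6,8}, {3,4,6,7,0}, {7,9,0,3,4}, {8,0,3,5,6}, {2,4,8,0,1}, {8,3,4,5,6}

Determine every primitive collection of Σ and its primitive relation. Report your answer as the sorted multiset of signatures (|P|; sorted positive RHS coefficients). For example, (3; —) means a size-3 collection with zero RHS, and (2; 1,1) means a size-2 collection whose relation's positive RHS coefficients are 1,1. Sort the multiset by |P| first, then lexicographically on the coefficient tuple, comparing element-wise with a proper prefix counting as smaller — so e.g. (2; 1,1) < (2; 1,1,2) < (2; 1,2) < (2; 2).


Δ(Σ) — 10 vertices, 14 min non-faces:

  P = {2,3}:  v_{2} + v_{3} = 0 ; sig = (2; —)
  P = {1,6}:  v_{1} + v_{6} = v_{2} ; sig = (2; 1)
  P = {2,7}:  v_{2} + v_{7} = v_{0} + v_{4} + v_{8} ; sig = (2; 1,1,1)
  P = {2,9}:  v_{2} + v_{9} = v_{4} + v_{5} + v_{7} ; sig = (2; 1,1,1)
  P = {1,3}:  v_{1} + v_{3} = v_{0} + v_{4} + v_{5} + v_{8} ; sig = (2; 1,1,1,1)
  P = {1,9}:  v_{1} + v_{9} = v_{0} + 2·v_{4} + 2·v_{5} + v_{7} + v_{8} ; sig = (2; 1,1,1,2,2)
  P = {6,9}:  v_{6} + v_{9} = 2·v_{3} + v_{4} ; sig = (2; 1,2)
  P = {1,7}:  v_{1} + v_{7} = 2·v_{0} + 2·v_{4} + v_{5} + 2·v_{8} ; sig = (2; 1,2,2,2)
  P = {5,6,7}:  v_{5} + v_{6} + v_{7} = v_{3} ; sig = (3; 1)
  P = {0,8,9}:  v_{0} + v_{8} + v_{9} = v_{5} + 2·v_{7} ; sig = (3; 1,2)
  P = {0,3,4,8}:  v_{0} + v_{3} + v_{4} + v_{8} = v_{7} ; sig = (4; 1)
  P = {3,4,5,7}:  v_{3} + v_{4} + v_{5} + v_{7} = v_{9} ; sig = (4; 1)
  P = {0,4,5,6,8}:  v_{0} + v_{4} + v_{5} + v_{6} + v_{8} = 0 ; sig = (5; —)
  P = {0,2,4,5,8}:  v_{0} + v_{2} + v_{4} + v_{5} + v_{8} = v_{1} ; sig = (5; 1)

Sorted signature multiset PRS(X):
[(2; —), (2; 1), (2; 1,1,1), (2; 1,1,1), (2; 1,1,1,1), (2; 1,1,1,2,2), (2; 1,2), (2; 1,2,2,2), (3; 1), (3; 1,2), (4; 1), (4; 1), (5; —), (5; 1)]


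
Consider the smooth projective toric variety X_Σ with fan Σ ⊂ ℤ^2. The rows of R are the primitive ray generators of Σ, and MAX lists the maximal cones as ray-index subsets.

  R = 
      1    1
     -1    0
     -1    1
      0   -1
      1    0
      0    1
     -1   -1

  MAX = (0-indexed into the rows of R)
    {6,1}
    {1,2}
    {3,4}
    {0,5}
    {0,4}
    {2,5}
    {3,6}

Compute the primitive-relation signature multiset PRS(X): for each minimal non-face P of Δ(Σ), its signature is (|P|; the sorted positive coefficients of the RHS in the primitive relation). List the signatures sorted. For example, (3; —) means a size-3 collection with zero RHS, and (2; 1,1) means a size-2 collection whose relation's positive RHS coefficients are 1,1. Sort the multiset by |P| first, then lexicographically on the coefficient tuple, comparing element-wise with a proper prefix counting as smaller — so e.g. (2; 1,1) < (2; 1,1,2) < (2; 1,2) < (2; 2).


14 minimal non-faces of Δ(Σ) (on 7 rays):

  P={0,6}:  v_{0} + v_{6} = 0  ⟹  sig = (2; —)
  P={1,4}:  v_{1} + v_{4} = 0  ⟹  sig = (2; —)
  P={3,5}:  v_{3} + v_{5} = 0  ⟹  sig = (2; —)
  P={0,1}:  v_{0} + v_{1} = v_{5}  ⟹  sig = (2; 1)
  P={0,3}:  v_{0} + v_{3} = v_{4}  ⟹  sig = (2; 1)
  P={1,3}:  v_{1} + v_{3} = v_{6}  ⟹  sig = (2; 1)
  P={1,5}:  v_{1} + v_{5} = v_{2}  ⟹  sig = (2; 1)
  P={2,3}:  v_{2} + v_{3} = v_{1}  ⟹  sig = (2; 1)
  P={2,4}:  v_{2} + v_{4} = v_{5}  ⟹  sig = (2; 1)
  P={4,5}:  v_{4} + v_{5} = v_{0}  ⟹  sig = (2; 1)
  P={4,6}:  v_{4} + v_{6} = v_{3}  ⟹  sig = (2; 1)
  P={5,6}:  v_{5} + v_{6} = v_{1}  ⟹  sig = (2; 1)
  P={0,2}:  v_{0} + v_{2} = 2·v_{5}  ⟹  sig = (2; 2)
  P={2,6}:  v_{2} + v_{6} = 2·v_{1}  ⟹  sig = (2; 2)

so the primitive-relation signature multiset is
[(2; —), (2; —), (2; —), (2; 1), (2; 1), (2; 1), (2; 1), (2; 1), (2; 1), (2; 1), (2; 1), (2; 1), (2; 2), (2; 2)]


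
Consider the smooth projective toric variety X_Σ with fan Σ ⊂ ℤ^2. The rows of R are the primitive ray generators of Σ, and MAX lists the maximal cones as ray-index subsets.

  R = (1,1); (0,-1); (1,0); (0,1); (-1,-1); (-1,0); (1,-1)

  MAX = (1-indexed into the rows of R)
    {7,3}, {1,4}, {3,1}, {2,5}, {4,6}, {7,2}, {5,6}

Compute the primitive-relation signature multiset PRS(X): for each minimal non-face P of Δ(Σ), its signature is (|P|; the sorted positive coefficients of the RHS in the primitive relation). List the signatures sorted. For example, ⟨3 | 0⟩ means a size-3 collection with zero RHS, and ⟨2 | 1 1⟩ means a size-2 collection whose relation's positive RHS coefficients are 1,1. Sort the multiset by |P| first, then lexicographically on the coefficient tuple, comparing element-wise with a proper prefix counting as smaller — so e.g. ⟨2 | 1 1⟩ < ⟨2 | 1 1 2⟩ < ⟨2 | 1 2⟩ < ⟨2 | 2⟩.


Minimal non-faces — 14 found among 7 rays, 7 max cones:

  {1,5}:  v_{1} + v_{5} = 0  →  sig = ⟨2 | 0⟩
  {2,4}:  v_{2} + v_{4} = 0  →  sig = ⟨2 | 0⟩
  {3,6}:  v_{3} + v_{6} = 0  →  sig = ⟨2 | 0⟩
  {1,2}:  v_{1} + v_{2} = v_{3}  →  sig = ⟨2 | 1⟩
  {1,6}:  v_{1} + v_{6} = v_{4}  →  sig = ⟨2 | 1⟩
  {2,3}:  v_{2} + v_{3} = v_{7}  →  sig = ⟨2 | 1⟩
  {2,6}:  v_{2} + v_{6} = v_{5}  →  sig = ⟨2 | 1⟩
  {3,4}:  v_{3} + v_{4} = v_{1}  →  sig = ⟨2 | 1⟩
  {3,5}:  v_{3} + v_{5} = v_{2}  →  sig = ⟨2 | 1⟩
  {4,5}:  v_{4} + v_{5} = v_{6}  →  sig = ⟨2 | 1⟩
  {4,7}:  v_{4} + v_{7} = v_{3}  →  sig = ⟨2 | 1⟩
  {6,7}:  v_{6} + v_{7} = v_{2}  →  sig = ⟨2 | 1⟩
  {1,7}:  v_{1} + v_{7} = 2·v_{3}  →  sig = ⟨2 | 2⟩
  {5,7}:  v_{5} + v_{7} = 2·v_{2}  →  sig = ⟨2 | 2⟩

Signatures (|P|; sorted positive RHS coefficients), sorted:
    |P|=2: 14 collections, coeffs (), (), (), (1), (1), (1), (1), (1), (1), (1), (1), (1), (2), (2)


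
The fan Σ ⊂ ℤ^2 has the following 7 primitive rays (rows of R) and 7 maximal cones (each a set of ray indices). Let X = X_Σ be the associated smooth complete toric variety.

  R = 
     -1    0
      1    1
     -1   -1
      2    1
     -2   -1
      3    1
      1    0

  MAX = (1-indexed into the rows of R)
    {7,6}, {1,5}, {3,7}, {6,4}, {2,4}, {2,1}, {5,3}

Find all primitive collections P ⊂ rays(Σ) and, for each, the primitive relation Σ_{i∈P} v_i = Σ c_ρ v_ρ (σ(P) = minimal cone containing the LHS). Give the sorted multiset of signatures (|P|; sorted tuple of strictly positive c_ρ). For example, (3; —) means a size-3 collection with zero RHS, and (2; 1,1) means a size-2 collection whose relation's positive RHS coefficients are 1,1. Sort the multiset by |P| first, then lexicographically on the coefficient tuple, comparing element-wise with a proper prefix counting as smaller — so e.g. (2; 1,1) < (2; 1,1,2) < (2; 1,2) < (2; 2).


Σ has 14 primitive collections:

  • {1,7}:  v_{1} + v_{7} = 0  so sig = (2; —)
  • {2,3}:  v_{2} + v_{3} = 0  so sig = (2; —)
  • {4,5}:  v_{4} + v_{5} = 0  so sig = (2; —)
  • {1,3}:  v_{1} + v_{3} = v_{5}  so sig = (2; 1)
  • {1,4}:  v_{1} + v_{4} = v_{2}  so sig = (2; 1)
  • {1,6}:  v_{1} + v_{6} = v_{4}  so sig = (2; 1)
  • {2,5}:  v_{2} + v_{5} = v_{1}  so sig = (2; 1)
  • {2,7}:  v_{2} + v_{7} = v_{4}  so sig = (2; 1)
  • {3,4}:  v_{3} + v_{4} = v_{7}  so sig = (2; 1)
  • {4,7}:  v_{4} + v_{7} = v_{6}  so sig = (2; 1)
  • {5,6}:  v_{5} + v_{6} = v_{7}  so sig = (2; 1)
  • {5,7}:  v_{5} + v_{7} = v_{3}  so sig = (2; 1)
  • {2,6}:  v_{2} + v_{6} = 2·v_{4}  so sig = (2; 2)
  • {3,6}:  v_{3} + v_{6} = 2·v_{7}  so sig = (2; 2)

Signatures (|P|; sorted positive RHS coefficients), sorted:
    (2; —)
    (2; —)
    (2; —)
    (2; 1)
    (2; 1)
    (2; 1)
    (2; 1)
    (2; 1)
    (2; 1)
    (2; 1)
    (2; 1)
    (2; 1)
    (2; 2)
    (2; 2)


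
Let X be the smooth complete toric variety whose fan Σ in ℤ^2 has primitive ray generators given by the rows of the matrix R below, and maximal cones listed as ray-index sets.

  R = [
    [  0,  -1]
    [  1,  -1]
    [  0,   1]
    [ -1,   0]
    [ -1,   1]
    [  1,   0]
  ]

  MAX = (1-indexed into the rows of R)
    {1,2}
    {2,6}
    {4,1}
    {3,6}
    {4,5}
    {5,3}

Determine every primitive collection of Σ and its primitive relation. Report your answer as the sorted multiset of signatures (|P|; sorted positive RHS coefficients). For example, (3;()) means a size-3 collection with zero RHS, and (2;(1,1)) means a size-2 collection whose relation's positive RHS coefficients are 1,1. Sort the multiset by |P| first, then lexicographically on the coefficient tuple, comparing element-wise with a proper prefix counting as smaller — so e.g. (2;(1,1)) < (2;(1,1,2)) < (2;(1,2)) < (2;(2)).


|primitive collections| = 9. Relations:

  {1,3}:  v_{1} + v_{3} = 0  so sig = (2;())
  {2,5}:  v_{2} + v_{5} = 0  so sig = (2;())
  {4,6}:  v_{4} + v_{6} = 0  so sig = (2;())
  {1,5}:  v_{1} + v_{5} = v_{4}  so sig = (2;(1))
  {1,6}:  v_{1} + v_{6} = v_{2}  so sig = (2;(1))
  {2,3}:  v_{2} + v_{3} = v_{6}  so sig = (2;(1))
  {2,4}:  v_{2} + v_{4} = v_{1}  so sig = (2;(1))
  {3,4}:  v_{3} + v_{4} = v_{5}  so sig = (2;(1))
  {5,6}:  v_{5} + v_{6} = v_{3}  so sig = (2;(1))

Signatures (|P|; sorted positive RHS coefficients), sorted:
[(2;()), (2;()), (2;()), (2;(1)), (2;(1)), (2;(1)), (2;(1)), (2;(1)), (2;(1))]


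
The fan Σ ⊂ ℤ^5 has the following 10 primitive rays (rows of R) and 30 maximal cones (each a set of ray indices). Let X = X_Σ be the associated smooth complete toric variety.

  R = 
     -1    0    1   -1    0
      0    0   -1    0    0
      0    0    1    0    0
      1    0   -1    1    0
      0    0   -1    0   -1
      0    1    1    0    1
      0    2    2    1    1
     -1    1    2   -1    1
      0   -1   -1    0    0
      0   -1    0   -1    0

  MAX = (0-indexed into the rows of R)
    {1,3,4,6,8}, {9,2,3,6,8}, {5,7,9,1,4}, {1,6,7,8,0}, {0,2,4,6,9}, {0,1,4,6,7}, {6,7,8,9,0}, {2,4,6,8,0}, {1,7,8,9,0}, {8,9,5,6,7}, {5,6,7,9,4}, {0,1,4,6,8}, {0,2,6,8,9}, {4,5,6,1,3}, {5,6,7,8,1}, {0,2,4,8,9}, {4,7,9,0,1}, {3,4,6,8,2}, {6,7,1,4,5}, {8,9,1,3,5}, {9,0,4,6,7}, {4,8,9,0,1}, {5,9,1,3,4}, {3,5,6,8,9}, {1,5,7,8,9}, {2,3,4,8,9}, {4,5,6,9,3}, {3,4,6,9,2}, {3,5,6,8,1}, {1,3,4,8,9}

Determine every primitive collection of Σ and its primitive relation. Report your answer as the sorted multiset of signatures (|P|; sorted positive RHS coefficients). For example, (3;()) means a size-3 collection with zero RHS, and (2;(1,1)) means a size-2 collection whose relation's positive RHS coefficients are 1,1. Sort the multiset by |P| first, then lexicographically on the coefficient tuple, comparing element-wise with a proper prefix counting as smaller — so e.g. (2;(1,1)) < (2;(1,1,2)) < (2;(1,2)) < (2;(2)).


|primitive collections| = 10. Relations:

  • {0,3}:  v_{0} + v_{3} = 0  so sig = (2;())
  • {1,2}:  v_{1} + v_{2} = 0  so sig = (2;())
  • {0,5}:  v_{0} + v_{5} = v_{7}  so sig = (2;(1))
  • {3,7}:  v_{3} + v_{7} = v_{5}  so sig = (2;(1))
  • {2,5}:  v_{2} + v_{5} = v_{6} + v_{9}  so sig = (2;(1,1))
  • {2,7}:  v_{2} + v_{7} = v_{0} + v_{6} + v_{9}  so sig = (2;(1,1,1))
  • {1,6,9}:  v_{1} + v_{6} + v_{9} = v_{5}  so sig = (3;(1))
  • {4,5,8}:  v_{4} + v_{5} + v_{8} = v_{1}  so sig = (3;(1))
  • {4,7,8}:  v_{4} + v_{7} + v_{8} = v_{0} + v_{1}  so sig = (3;(1,1))
  • {4,6,8,9}:  v_{4} + v_{6} + v_{8} + v_{9} = 0  so sig = (4;())

Signatures (|P|; sorted positive RHS coefficients), sorted:
    (2;())
    (2;())
    (2;(1))
    (2;(1))
    (2;(1,1))
    (2;(1,1,1))
    (3;(1))
    (3;(1))
    (3;(1,1))
    (4;())


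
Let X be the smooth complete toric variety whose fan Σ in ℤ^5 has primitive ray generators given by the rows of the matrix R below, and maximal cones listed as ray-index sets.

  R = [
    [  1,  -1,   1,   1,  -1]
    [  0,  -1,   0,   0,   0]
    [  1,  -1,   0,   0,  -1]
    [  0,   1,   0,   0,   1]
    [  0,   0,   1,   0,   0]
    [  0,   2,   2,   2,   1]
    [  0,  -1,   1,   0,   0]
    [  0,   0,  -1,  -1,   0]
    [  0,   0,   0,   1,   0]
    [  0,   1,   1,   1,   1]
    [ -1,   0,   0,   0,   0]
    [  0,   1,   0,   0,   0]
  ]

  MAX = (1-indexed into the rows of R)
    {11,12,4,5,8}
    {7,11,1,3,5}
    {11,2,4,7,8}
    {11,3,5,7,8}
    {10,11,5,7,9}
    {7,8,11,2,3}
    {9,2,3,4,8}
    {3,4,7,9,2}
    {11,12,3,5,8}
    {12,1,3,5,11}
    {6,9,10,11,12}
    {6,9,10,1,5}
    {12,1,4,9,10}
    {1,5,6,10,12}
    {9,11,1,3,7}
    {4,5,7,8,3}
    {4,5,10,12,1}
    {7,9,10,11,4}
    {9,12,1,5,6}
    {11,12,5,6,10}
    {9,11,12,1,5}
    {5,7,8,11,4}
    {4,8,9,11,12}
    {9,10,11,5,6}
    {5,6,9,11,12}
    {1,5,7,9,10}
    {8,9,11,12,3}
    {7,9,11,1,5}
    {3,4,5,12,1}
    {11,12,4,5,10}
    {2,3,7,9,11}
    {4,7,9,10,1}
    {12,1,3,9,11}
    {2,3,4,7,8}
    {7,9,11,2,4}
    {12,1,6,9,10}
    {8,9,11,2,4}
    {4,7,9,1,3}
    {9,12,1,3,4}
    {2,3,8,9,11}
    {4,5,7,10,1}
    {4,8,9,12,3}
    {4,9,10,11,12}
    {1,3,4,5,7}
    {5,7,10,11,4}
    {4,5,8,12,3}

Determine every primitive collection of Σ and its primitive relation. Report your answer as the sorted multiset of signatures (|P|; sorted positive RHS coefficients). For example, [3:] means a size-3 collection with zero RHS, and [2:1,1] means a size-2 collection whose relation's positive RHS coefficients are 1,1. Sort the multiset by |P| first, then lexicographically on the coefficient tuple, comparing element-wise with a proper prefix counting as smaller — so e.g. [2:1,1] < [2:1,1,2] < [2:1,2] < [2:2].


|primitive collections| = 22. Relations:

  • {2,12}:  v_{2} + v_{12} = 0  so sig = [2:]
  • {1,8}:  v_{1} + v_{8} = v_{3}  so sig = [2:1]
  • {2,5}:  v_{2} + v_{5} = v_{7}  so sig = [2:1]
  • {7,12}:  v_{7} + v_{12} = v_{5}  so sig = [2:1]
  • {8,10}:  v_{8} + v_{10} = v_{4}  so sig = [2:1]
  • {3,10}:  v_{3} + v_{10} = v_{1} + v_{4}  so sig = [2:1,1]
  • {6,8}:  v_{6} + v_{8} = v_{10} + v_{12}  so sig = [2:1,1]
  • {1,2}:  v_{1} + v_{2} = v_{3} + v_{7} + v_{9}  so sig = [2:1,1,1]
  • {2,6}:  v_{2} + v_{6} = v_{5} + v_{9} + v_{10}  so sig = [2:1,1,1]
  • {2,10}:  v_{2} + v_{10} = v_{4} + v_{7} + v_{9}  so sig = [2:1,1,1]
  • {3,6}:  v_{3} + v_{6} = v_{1} + v_{10} + v_{12}  so sig = [2:1,1,1]
  • {6,7}:  v_{6} + v_{7} = 2·v_{5} + v_{9} + v_{10}  so sig = [2:1,1,2]
  • {4,6}:  v_{4} + v_{6} = 2·v_{10} + v_{12}  so sig = [2:1,2]
  • {3,4,11}:  v_{3} + v_{4} + v_{11} = 0  so sig = [3:]
  • {5,8,9}:  v_{5} + v_{8} + v_{9} = 0  so sig = [3:]
  • {3,5,9}:  v_{3} + v_{5} + v_{9} = v_{1}  so sig = [3:1]
  • {4,5,9}:  v_{4} + v_{5} + v_{9} = v_{10}  so sig = [3:1]
  • {7,8,9}:  v_{7} + v_{8} + v_{9} = v_{2}  so sig = [3:1]
  • {1,4,11}:  v_{1} + v_{4} + v_{11} = v_{5} + v_{9}  so sig = [3:1,1]
  • {1,6,11}:  v_{1} + v_{6} + v_{11} = 3·v_{5} + 3·v_{9} + v_{12}  so sig = [3:1,3,3]
  • {1,10,11}:  v_{1} + v_{10} + v_{11} = 2·v_{5} + 2·v_{9}  so sig = [3:2,2]
  • {5,9,10,12}:  v_{5} + v_{9} + v_{10} + v_{12} = v_{6}  so sig = [4:1]

Hence PRS(X_Σ) =
[[2:], [2:1], [2:1], [2:1], [2:1], [2:1,1], [2:1,1], [2:1,1,1], [2:1,1,1], [2:1,1,1], [2:1,1,1], [2:1,1,2], [2:1,2], [3:], [3:], [3:1], [3:1], [3:1], [3:1,1], [3:1,3,3], [3:2,2], [4:1]]


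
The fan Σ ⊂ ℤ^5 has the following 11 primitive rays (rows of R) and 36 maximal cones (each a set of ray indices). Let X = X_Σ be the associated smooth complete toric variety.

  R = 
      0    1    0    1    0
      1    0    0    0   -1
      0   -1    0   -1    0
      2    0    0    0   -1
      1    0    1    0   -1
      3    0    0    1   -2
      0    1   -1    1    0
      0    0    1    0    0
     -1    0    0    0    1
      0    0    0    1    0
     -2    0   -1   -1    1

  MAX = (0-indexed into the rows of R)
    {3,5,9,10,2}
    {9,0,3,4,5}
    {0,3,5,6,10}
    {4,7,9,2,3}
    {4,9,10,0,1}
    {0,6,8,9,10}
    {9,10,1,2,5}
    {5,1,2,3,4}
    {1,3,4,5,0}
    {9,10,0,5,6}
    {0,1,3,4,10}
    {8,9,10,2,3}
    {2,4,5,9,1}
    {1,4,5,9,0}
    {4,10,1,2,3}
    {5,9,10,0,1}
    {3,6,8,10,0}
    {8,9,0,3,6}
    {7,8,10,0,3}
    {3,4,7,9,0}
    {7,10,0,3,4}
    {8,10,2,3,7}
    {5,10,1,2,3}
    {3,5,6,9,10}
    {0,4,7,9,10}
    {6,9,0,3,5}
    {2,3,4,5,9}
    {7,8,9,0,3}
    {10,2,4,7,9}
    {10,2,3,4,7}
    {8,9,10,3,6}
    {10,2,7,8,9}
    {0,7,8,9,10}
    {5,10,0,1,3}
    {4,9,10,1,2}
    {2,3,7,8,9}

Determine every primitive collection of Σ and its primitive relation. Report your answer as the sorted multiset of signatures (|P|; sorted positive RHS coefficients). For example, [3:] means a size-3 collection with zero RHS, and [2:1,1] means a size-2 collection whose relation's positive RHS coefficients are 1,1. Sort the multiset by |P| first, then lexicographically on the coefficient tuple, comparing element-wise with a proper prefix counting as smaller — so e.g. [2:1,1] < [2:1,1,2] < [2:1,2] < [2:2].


Σ has 15 primitive collections:

  P = {0,2}:  v_{0} + v_{2} = 0  →  sig = [2:]
  P = {1,8}:  v_{1} + v_{8} = 0  →  sig = [2:]
  P = {1,7}:  v_{1} + v_{7} = v_{4}  →  sig = [2:1]
  P = {4,8}:  v_{4} + v_{8} = v_{7}  →  sig = [2:1]
  P = {6,7}:  v_{6} + v_{7} = v_{0}  →  sig = [2:1]
  P = {4,6}:  v_{4} + v_{6} = v_{0} + v_{1}  →  sig = [2:1,1]
  P = {5,8}:  v_{5} + v_{8} = v_{3} + v_{9}  →  sig = [2:1,1]
  P = {1,6}:  v_{1} + v_{6} = v_{0} + v_{5} + v_{10}  →  sig = [2:1,1,1]
  P = {2,6}:  v_{2} + v_{6} = v_{3} + v_{9} + v_{10}  →  sig = [2:1,1,1]
  P = {5,7}:  v_{5} + v_{7} = v_{3} + v_{4} + v_{9}  →  sig = [2:1,1,1]
  P = {1,3,9}:  v_{1} + v_{3} + v_{9} = v_{5}  →  sig = [3:1]
  P = {4,5,10}:  v_{4} + v_{5} + v_{10} = 2·v_{1}  →  sig = [3:2]
  P = {3,7,9,10}:  v_{3} + v_{7} + v_{9} + v_{10} = 0  →  sig = [4:]
  P = {0,3,9,10}:  v_{0} + v_{3} + v_{9} + v_{10} = v_{6}  →  sig = [4:1]
  P = {3,4,9,10}:  v_{3} + v_{4} + v_{9} + v_{10} = v_{1}  →  sig = [4:1]

Signatures (|P|; sorted positive RHS coefficients), sorted:
[[2:], [2:], [2:1], [2:1], [2:1], [2:1,1], [2:1,1], [2:1,1,1], [2:1,1,1], [2:1,1,1], [3:1], [3:2], [4:], [4:1], [4:1]]


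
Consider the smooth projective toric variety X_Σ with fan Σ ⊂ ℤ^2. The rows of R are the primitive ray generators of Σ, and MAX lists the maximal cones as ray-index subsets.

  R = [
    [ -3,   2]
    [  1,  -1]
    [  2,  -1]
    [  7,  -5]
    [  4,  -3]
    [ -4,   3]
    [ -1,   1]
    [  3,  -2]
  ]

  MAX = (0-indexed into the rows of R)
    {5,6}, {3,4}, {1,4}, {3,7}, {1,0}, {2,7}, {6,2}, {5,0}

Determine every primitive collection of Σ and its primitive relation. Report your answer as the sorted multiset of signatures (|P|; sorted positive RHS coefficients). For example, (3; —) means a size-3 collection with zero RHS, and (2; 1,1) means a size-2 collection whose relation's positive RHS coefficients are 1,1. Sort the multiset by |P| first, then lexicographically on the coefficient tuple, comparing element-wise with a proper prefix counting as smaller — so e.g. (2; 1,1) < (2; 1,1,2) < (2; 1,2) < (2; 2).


20 minimal non-faces of Δ(Σ) (on 8 rays):

  • {0,7}:  v_{0} + v_{7} = 0  ⟹  sig = (2; —)
  • {1,6}:  v_{1} + v_{6} = 0  ⟹  sig = (2; —)
  • {4,5}:  v_{4} + v_{5} = 0  ⟹  sig = (2; —)
  • {0,2}:  v_{0} + v_{2} = v_{6}  ⟹  sig = (2; 1)
  • {0,3}:  v_{0} + v_{3} = v_{4}  ⟹  sig = (2; 1)
  • {0,4}:  v_{0} + v_{4} = v_{1}  ⟹  sig = (2; 1)
  • {0,6}:  v_{0} + v_{6} = v_{5}  ⟹  sig = (2; 1)
  • {1,2}:  v_{1} + v_{2} = v_{7}  ⟹  sig = (2; 1)
  • {1,5}:  v_{1} + v_{5} = v_{0}  ⟹  sig = (2; 1)
  • {1,7}:  v_{1} + v_{7} = v_{4}  ⟹  sig = (2; 1)
  • {3,5}:  v_{3} + v_{5} = v_{7}  ⟹  sig = (2; 1)
  • {4,6}:  v_{4} + v_{6} = v_{7}  ⟹  sig = (2; 1)
  • {4,7}:  v_{4} + v_{7} = v_{3}  ⟹  sig = (2; 1)
  • {5,7}:  v_{5} + v_{7} = v_{6}  ⟹  sig = (2; 1)
  • {6,7}:  v_{6} + v_{7} = v_{2}  ⟹  sig = (2; 1)
  • {1,3}:  v_{1} + v_{3} = 2·v_{4}  ⟹  sig = (2; 2)
  • {2,4}:  v_{2} + v_{4} = 2·v_{7}  ⟹  sig = (2; 2)
  • {2,5}:  v_{2} + v_{5} = 2·v_{6}  ⟹  sig = (2; 2)
  • {3,6}:  v_{3} + v_{6} = 2·v_{7}  ⟹  sig = (2; 2)
  • {2,3}:  v_{2} + v_{3} = 3·v_{7}  ⟹  sig = (2; 3)

so the primitive-relation signature multiset is
{ (2; —) ×3,  (2; 1) ×12,  (2; 2) ×4,  (2; 3) }
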